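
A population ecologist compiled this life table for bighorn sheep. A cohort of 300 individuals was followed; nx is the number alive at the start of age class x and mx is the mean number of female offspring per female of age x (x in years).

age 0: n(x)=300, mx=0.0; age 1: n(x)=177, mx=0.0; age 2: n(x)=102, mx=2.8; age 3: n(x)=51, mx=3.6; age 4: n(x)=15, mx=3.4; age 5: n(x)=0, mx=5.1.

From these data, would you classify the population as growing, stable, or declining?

growing

lx = nx/n0 = nx/300: 1, 0.59, 0.34, 0.17, 0.05, 0
R0 = Σ lx·mx = 0 + 0 + 0.952 + 0.612 + 0.17 + 0 = 1.734
R0 > 1, so the population is growing.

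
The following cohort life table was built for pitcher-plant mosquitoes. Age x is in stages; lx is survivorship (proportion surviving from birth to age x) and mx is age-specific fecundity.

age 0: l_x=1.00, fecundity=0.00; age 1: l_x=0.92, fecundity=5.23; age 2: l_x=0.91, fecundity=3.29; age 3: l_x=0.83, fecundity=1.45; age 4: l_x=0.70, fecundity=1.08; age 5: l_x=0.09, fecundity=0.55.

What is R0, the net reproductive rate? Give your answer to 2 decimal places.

lx·mx by age: 0, 4.8116, 2.9939, 1.2035, 0.756, 0.0495
R0 = Σ lx·mx = 9.8145 → 9.81

9.81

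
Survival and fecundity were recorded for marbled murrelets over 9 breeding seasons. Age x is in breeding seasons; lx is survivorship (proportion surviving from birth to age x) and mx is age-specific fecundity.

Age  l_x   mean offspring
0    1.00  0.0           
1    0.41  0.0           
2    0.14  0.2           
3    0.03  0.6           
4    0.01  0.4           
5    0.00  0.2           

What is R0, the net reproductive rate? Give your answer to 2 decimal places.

lx·mx by age: 0, 0, 0.028, 0.018, 0.004, 0
R0 = Σ lx·mx = 0.05 → 0.05

0.05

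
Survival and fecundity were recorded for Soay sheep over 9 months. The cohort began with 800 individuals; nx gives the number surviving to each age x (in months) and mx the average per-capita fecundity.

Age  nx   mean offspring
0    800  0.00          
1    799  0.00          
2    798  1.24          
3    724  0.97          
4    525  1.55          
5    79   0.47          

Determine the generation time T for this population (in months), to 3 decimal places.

2.960

lx = nx/n0 = nx/800: 1, 0.99875, 0.9975, 0.905, 0.65625, 0.09875
lx·mx: 0, 0, 1.2369, 0.87785, 1.017188…, 0.046413… → R0 = 3.17835…
x·lx·mx: 0, 0, 2.4738, 2.63355, 4.06875…, 0.232063… → Σ = 9.408163…
T = 9.408163… / 3.17835… = 2.960078… → 2.960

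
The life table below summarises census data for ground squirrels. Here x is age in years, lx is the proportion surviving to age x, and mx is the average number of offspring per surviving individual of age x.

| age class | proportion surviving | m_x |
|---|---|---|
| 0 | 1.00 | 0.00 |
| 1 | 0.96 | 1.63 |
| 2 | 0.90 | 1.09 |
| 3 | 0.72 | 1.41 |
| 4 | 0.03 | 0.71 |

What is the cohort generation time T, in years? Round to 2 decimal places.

1.86

lx·mx: 0, 1.5648, 0.981, 1.0152, 0.0213 → R0 = 3.5823
x·lx·mx: 0, 1.5648, 1.962, 3.0456, 0.0852 → Σ = 6.6576
T = 6.6576 / 3.5823 = 1.858471… → 1.86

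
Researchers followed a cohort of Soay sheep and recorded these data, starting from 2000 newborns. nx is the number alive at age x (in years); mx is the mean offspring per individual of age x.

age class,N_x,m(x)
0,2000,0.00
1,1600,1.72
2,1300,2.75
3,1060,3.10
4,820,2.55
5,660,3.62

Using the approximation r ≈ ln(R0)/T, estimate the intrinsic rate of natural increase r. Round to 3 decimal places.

lx = nx/n0 = nx/2000: 1, 0.8, 0.65, 0.53, 0.41, 0.33
R0 = Σ lx·mx = 0 + 1.376 + 1.7875 + 1.643 + 1.0455 + 1.1946 = 7.0466
Σ x·lx·mx = 20.035; T = 20.035/7.0466 = 2.84322…
r ≈ ln(R0)/T = ln(7.0466)/2.84322… = 0.68674… → 0.687

0.687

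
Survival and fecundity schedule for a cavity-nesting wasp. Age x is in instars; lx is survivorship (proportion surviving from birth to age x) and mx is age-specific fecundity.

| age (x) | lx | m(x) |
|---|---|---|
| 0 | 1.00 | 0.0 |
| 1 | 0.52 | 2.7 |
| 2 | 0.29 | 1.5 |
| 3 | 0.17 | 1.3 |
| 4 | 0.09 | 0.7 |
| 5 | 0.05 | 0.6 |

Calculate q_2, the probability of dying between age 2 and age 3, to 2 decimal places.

0.41

q_2 = (l_2 − l_3) / l_2 = (0.29 − 0.17) / 0.29
     = 0.12 / 0.29 = 0.413793… → 0.41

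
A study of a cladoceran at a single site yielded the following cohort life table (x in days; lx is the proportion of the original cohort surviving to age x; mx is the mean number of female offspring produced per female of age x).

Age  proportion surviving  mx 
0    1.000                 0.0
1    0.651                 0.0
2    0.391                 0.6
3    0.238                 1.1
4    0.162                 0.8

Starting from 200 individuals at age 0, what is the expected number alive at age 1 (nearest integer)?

130

Expected survivors = N0 · l_1 = 200 × 0.651 = 130.2 → 130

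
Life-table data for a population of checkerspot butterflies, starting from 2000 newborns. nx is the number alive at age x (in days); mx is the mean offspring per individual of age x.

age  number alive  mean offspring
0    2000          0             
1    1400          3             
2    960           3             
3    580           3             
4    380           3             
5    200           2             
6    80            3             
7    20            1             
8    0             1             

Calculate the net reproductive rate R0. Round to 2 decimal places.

lx = nx/n0 = nx/2000: 1, 0.7, 0.48, 0.29, 0.19, 0.1, 0.04, 0.01, 0
lx·mx by age: 0, 2.1, 1.44, 0.87, 0.57, 0.2, 0.12, 0.01, 0
R0 = Σ lx·mx = 5.31 → 5.31

5.31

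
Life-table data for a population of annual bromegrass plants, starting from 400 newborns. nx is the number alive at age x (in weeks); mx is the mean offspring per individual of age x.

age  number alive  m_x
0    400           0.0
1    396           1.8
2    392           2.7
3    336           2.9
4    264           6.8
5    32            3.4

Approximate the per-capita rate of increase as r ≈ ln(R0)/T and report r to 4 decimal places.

lx = nx/n0 = nx/400: 1, 0.99, 0.98, 0.84, 0.66, 0.08
R0 = Σ lx·mx = 0 + 1.782 + 2.646 + 2.436 + 4.488 + 0.272 = 11.624
Σ x·lx·mx = 33.694; T = 33.694/11.624 = 2.89866…
r ≈ ln(R0)/T = ln(11.624)/2.89866… = 0.846279… → 0.8463

0.8463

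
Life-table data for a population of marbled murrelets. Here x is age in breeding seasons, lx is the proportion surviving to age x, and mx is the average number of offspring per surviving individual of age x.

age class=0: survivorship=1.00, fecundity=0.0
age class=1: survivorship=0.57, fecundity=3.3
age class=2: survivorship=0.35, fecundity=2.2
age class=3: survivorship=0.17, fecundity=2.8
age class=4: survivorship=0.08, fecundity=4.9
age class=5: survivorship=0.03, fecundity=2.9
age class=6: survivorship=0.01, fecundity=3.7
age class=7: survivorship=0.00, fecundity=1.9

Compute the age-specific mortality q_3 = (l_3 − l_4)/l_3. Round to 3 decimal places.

0.529

q_3 = (l_3 − l_4) / l_3 = (0.17 − 0.08) / 0.17
     = 0.09 / 0.17 = 0.529412… → 0.529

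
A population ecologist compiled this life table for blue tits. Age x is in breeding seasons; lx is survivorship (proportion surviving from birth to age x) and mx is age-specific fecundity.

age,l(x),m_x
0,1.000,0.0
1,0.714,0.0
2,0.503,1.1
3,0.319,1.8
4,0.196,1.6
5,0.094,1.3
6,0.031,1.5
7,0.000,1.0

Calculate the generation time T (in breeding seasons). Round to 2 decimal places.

lx·mx: 0, 0, 0.5533, 0.5742, 0.3136, 0.1222, 0.0465, 0 → R0 = 1.6098
x·lx·mx: 0, 0, 1.1066, 1.7226, 1.2544, 0.611, 0.279, 0 → Σ = 4.9736
T = 4.9736 / 1.6098 = 3.089576… → 3.09

3.09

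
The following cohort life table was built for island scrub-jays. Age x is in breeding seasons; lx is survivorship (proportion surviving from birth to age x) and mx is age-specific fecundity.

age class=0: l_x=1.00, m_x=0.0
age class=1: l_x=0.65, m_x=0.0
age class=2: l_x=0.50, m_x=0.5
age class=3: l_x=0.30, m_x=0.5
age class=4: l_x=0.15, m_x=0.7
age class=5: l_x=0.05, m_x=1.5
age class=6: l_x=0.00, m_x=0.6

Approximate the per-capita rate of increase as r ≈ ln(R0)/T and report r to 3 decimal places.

-0.181

R0 = Σ lx·mx = 0 + 0 + 0.25 + 0.15 + 0.105 + 0.075 + 0 = 0.58
Σ x·lx·mx = 1.745; T = 1.745/0.58 = 3.00862…
r ≈ ln(R0)/T = ln(0.58)/3.00862… = -0.18106… → -0.181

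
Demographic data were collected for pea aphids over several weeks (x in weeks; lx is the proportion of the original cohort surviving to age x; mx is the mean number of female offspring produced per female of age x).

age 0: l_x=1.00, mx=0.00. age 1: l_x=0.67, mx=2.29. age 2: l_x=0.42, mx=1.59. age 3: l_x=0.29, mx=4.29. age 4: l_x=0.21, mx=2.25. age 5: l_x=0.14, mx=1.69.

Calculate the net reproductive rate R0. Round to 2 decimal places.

4.16

lx·mx by age: 0, 1.5343, 0.6678, 1.2441, 0.4725, 0.2366
R0 = Σ lx·mx = 4.1553 → 4.16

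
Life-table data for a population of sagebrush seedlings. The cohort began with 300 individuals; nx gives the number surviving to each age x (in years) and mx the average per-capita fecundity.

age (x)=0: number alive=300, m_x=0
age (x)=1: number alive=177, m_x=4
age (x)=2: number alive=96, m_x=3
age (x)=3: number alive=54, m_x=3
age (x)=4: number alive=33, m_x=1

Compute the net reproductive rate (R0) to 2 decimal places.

3.97

lx = nx/n0 = nx/300: 1, 0.59, 0.32, 0.18, 0.11
lx·mx by age: 0, 2.36, 0.96, 0.54, 0.11
R0 = Σ lx·mx = 3.97 → 3.97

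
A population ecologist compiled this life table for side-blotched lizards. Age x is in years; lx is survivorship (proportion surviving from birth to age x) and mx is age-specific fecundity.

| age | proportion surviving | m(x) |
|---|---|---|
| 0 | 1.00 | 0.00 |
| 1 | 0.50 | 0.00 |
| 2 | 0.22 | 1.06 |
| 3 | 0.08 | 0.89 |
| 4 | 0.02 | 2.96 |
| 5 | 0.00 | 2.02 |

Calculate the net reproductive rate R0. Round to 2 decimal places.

lx·mx by age: 0, 0, 0.2332, 0.0712, 0.0592, 0
R0 = Σ lx·mx = 0.3636 → 0.36

0.36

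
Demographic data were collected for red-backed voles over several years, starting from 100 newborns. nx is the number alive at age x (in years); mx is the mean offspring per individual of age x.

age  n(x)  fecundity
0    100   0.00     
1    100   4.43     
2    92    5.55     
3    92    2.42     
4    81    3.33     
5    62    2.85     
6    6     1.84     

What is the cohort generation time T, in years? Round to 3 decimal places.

lx = nx/n0 = nx/100: 1, 1, 0.92, 0.92, 0.81, 0.62, 0.06
lx·mx: 0, 4.43, 5.106, 2.2264, 2.6973, 1.767, 0.1104 → R0 = 16.3371
x·lx·mx: 0, 4.43, 10.212, 6.6792, 10.7892, 8.835, 0.6624 → Σ = 41.6078
T = 41.6078 / 16.3371 = 2.546829… → 2.547

2.547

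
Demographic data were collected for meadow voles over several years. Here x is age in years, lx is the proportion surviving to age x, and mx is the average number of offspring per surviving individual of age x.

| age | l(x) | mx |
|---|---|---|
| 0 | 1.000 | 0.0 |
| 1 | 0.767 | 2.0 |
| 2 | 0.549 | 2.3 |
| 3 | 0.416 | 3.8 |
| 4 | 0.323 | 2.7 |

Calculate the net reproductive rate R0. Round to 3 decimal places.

lx·mx by age: 0, 1.534, 1.2627, 1.5808, 0.8721
R0 = Σ lx·mx = 5.2496 → 5.250

5.250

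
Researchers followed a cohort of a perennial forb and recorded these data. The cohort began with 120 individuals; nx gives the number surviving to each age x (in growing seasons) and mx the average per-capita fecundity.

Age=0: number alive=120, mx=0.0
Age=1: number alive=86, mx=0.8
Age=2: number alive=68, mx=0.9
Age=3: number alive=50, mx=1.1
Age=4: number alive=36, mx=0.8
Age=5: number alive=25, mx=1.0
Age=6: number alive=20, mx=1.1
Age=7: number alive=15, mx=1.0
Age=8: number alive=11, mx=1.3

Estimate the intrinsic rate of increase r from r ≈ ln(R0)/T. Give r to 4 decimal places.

lx = nx/n0 = nx/120: 1, 0.71667…, 0.56667…, 0.41667…, 0.3, 0.20833…, 0.16667…, 0.125, 0.09167…
R0 = Σ lx·mx = 0 + 0.57333… + 0.51… + 0.45833… + 0.24 + 0.20833… + 0.18333… + 0.125 + 0.11917… = 2.4175…
Σ x·lx·mx = 7.898333…; T = 7.898333…/2.4175… = 3.26715…
r ≈ ln(R0)/T = ln(2.4175…)/3.26715… = 0.270185… → 0.2702

0.2702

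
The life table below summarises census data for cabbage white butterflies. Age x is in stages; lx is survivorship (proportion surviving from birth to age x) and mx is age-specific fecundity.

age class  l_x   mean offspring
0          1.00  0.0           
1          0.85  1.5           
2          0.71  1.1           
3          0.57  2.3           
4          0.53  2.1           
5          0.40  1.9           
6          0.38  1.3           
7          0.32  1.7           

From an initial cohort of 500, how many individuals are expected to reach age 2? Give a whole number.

Expected survivors = N0 · l_2 = 500 × 0.71 = 355 → 355

355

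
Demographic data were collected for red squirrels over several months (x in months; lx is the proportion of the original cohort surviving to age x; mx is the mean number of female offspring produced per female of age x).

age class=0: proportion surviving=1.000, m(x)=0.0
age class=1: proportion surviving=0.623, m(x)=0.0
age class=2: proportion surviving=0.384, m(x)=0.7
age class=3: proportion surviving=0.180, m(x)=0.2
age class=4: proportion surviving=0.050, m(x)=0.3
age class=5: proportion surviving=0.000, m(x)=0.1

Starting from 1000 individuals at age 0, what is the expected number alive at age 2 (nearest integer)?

Expected survivors = N0 · l_2 = 1000 × 0.384 = 384 → 384

384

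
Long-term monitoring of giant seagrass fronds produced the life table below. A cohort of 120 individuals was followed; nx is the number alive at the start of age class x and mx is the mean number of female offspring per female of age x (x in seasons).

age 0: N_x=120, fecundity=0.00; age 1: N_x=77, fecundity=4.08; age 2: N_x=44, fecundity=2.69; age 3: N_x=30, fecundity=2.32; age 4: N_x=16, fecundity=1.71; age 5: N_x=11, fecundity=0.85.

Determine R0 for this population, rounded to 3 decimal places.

4.490

lx = nx/n0 = nx/120: 1, 0.64167…, 0.36667…, 0.25, 0.13333…, 0.09167…
lx·mx by age: 0, 2.618…, 0.986333…, 0.58, 0.228…, 0.077917…
R0 = Σ lx·mx = 4.49025… → 4.490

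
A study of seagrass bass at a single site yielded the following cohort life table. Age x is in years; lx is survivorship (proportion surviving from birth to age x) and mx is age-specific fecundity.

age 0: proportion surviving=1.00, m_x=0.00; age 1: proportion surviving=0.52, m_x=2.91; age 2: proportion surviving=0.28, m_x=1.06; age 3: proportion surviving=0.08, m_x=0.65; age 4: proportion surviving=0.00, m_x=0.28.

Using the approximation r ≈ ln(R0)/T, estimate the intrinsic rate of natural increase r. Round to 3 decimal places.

R0 = Σ lx·mx = 0 + 1.5132 + 0.2968 + 0.052 + 0 = 1.862
Σ x·lx·mx = 2.2628; T = 2.2628/1.862 = 1.21525…
r ≈ ln(R0)/T = ln(1.862)/1.21525… = 0.51154… → 0.512

0.512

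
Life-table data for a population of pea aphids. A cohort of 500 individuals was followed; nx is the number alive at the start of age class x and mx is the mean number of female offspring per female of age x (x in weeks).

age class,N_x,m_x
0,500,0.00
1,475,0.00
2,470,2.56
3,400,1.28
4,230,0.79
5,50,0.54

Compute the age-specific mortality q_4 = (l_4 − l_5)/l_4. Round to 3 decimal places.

lx = nx/n0 = nx/500: 1, 0.95, 0.94, 0.8, 0.46, 0.1
q_4 = (l_4 − l_5) / l_4 = (0.46 − 0.1) / 0.46
     = 0.36 / 0.46 = 0.782609… → 0.783

0.783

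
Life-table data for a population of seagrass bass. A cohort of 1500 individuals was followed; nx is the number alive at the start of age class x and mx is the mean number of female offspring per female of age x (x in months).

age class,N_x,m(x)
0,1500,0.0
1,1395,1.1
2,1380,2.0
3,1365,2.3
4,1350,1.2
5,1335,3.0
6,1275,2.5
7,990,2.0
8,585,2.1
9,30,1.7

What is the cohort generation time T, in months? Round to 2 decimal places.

lx = nx/n0 = nx/1500: 1, 0.93, 0.92, 0.91, 0.9, 0.89, 0.85, 0.66, 0.39, 0.02
lx·mx: 0, 1.023, 1.84, 2.093, 1.08, 2.67, 2.125, 1.32, 0.819, 0.034 → R0 = 13.004
x·lx·mx: 0, 1.023, 3.68, 6.279, 4.32, 13.35, 12.75, 9.24, 6.552, 0.306 → Σ = 57.5
T = 57.5 / 13.004 = 4.421716… → 4.42

4.42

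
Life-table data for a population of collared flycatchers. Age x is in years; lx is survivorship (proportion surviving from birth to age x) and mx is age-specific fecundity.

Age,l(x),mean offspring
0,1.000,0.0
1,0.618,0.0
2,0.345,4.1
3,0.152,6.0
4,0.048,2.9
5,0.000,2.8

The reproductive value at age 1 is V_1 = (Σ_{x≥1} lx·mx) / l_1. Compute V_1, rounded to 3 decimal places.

lx·mx for x ≥ 1: 0, 1.4145, 0.912, 0.1392, 0 → sum = 2.4657
V_1 = 2.4657 / l_1 = 2.4657 / 0.618 = 3.989806… → 3.990

3.990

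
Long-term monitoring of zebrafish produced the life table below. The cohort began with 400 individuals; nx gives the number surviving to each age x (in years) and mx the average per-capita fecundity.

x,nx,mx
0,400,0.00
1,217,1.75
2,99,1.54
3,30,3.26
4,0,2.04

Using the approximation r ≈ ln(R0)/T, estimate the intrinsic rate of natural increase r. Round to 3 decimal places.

0.293

lx = nx/n0 = nx/400: 1, 0.5425, 0.2475, 0.075, 0
R0 = Σ lx·mx = 0 + 0.94938… + 0.38115… + 0.2445 + 0 = 1.575025
Σ x·lx·mx = 2.445175; T = 2.445175/1.575025 = 1.55247…
r ≈ ln(R0)/T = ln(1.575025)/1.55247… = 0.29261… → 0.293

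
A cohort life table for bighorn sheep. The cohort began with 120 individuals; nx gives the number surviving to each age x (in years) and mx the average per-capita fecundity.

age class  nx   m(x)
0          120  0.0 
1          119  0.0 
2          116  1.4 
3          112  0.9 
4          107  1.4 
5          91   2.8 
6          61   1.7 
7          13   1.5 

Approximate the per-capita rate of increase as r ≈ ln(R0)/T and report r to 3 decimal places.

0.458

lx = nx/n0 = nx/120: 1, 0.99167…, 0.96667…, 0.93333…, 0.89167…, 0.75833…, 0.50833…, 0.10833…
R0 = Σ lx·mx = 0 + 0 + 1.35333… + 0.84… + 1.24833… + 2.12333… + 0.86417… + 0.1625… = 6.591667…
Σ x·lx·mx = 27.159167…; T = 27.159167…/6.591667… = 4.12023…
r ≈ ln(R0)/T = ln(6.591667…)/4.12023… = 0.45769… → 0.458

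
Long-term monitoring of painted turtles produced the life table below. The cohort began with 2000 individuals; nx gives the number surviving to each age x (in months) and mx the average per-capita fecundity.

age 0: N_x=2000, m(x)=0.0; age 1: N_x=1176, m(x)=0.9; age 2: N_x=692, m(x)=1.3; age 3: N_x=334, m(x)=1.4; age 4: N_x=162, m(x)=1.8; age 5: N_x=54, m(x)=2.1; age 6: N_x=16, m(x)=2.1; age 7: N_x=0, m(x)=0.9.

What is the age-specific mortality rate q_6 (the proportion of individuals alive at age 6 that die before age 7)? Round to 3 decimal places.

lx = nx/n0 = nx/2000: 1, 0.588, 0.346, 0.167, 0.081, 0.027, 0.008, 0
q_6 = (l_6 − l_7) / l_6 = (0.008 − 0) / 0.008
     = 0.008 / 0.008 = 1 → 1.000

1.000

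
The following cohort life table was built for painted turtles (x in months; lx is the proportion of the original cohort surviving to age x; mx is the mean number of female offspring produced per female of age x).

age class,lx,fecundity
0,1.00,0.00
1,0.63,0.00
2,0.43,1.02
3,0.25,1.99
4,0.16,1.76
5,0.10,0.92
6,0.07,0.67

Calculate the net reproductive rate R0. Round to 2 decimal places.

1.36

lx·mx by age: 0, 0, 0.4386, 0.4975, 0.2816, 0.092, 0.0469
R0 = Σ lx·mx = 1.3566 → 1.36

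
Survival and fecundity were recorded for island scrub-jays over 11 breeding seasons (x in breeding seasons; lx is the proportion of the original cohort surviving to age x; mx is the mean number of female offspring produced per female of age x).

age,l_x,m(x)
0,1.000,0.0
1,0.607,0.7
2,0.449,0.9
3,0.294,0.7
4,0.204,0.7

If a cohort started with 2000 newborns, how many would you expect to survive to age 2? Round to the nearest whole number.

898

Expected survivors = N0 · l_2 = 2000 × 0.449 = 898 → 898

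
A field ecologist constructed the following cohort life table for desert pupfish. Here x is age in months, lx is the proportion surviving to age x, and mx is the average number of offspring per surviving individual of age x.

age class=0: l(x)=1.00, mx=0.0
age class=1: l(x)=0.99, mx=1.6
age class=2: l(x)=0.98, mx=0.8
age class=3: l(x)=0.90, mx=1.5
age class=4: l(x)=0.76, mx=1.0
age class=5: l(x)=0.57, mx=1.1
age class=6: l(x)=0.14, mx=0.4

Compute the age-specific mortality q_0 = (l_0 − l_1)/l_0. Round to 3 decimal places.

q_0 = (l_0 − l_1) / l_0 = (1 − 0.99) / 1
     = 0.01 / 1 = 0.01 → 0.010

0.010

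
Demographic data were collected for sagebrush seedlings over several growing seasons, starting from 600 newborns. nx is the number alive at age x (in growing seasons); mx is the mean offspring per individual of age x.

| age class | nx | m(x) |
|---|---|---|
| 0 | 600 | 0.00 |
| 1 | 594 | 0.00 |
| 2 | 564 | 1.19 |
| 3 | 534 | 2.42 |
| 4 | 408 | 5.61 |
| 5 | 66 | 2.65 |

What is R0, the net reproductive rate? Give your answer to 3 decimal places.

7.379

lx = nx/n0 = nx/600: 1, 0.99, 0.94, 0.89, 0.68, 0.11
lx·mx by age: 0, 0, 1.1186, 2.1538, 3.8148, 0.2915
R0 = Σ lx·mx = 7.3787 → 7.379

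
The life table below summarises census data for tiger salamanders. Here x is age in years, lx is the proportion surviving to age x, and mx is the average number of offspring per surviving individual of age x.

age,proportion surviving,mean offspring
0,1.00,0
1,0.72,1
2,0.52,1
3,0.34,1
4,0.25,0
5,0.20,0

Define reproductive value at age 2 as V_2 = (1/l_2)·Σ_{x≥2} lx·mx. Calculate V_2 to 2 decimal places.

1.65

lx·mx for x ≥ 2: 0.52, 0.34, 0, 0 → sum = 0.86
V_2 = 0.86 / l_2 = 0.86 / 0.52 = 1.653846… → 1.65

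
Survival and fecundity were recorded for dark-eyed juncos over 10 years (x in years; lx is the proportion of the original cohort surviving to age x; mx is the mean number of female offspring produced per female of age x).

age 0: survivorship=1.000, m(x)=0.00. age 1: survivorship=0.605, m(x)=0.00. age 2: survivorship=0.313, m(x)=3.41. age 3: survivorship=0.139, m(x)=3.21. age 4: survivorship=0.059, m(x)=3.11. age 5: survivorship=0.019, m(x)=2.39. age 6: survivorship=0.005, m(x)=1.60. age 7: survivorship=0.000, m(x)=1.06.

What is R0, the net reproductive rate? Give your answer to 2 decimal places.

lx·mx by age: 0, 0, 1.06733, 0.44619, 0.18349, 0.04541, 0.008, 0
R0 = Σ lx·mx = 1.75042 → 1.75

1.75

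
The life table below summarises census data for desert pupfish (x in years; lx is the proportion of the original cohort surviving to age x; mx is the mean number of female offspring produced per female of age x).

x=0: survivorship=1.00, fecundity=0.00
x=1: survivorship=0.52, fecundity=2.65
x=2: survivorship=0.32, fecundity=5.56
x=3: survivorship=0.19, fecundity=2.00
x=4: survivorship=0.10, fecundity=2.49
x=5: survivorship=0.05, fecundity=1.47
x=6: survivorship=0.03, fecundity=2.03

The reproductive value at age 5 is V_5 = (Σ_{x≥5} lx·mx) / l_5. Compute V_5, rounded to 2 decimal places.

lx·mx for x ≥ 5: 0.0735, 0.0609 → sum = 0.1344
V_5 = 0.1344 / l_5 = 0.1344 / 0.05 = 2.688 → 2.69

2.69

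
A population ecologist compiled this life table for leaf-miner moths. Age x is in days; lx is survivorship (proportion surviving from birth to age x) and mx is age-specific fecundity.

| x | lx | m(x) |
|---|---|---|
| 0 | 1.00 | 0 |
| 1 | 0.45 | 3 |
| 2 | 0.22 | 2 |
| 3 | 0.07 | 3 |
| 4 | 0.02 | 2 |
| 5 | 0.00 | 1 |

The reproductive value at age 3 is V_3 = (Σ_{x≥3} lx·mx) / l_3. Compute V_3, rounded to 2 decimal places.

3.57

lx·mx for x ≥ 3: 0.21, 0.04, 0 → sum = 0.25
V_3 = 0.25 / l_3 = 0.25 / 0.07 = 3.571429… → 3.57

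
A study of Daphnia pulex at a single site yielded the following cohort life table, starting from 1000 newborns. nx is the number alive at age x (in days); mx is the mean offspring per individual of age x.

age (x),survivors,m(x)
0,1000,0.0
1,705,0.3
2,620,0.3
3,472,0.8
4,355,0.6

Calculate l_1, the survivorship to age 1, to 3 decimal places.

l_1 = n_1/n_0 = 705/1000 = 0.705 → 0.705

0.705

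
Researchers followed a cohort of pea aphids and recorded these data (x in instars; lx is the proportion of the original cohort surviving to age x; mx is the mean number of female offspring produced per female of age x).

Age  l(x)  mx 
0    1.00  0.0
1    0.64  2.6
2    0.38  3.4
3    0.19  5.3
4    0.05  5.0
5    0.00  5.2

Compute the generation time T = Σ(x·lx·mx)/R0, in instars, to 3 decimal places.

lx·mx: 0, 1.664, 1.292, 1.007, 0.25, 0 → R0 = 4.213
x·lx·mx: 0, 1.664, 2.584, 3.021, 1, 0 → Σ = 8.269
T = 8.269 / 4.213 = 1.962734… → 1.963

1.963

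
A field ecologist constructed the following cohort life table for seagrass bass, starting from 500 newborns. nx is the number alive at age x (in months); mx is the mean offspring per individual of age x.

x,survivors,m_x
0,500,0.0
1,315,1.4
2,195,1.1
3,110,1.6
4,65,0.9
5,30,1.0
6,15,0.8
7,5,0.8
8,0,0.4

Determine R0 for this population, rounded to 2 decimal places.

lx = nx/n0 = nx/500: 1, 0.63, 0.39, 0.22, 0.13, 0.06, 0.03, 0.01, 0
lx·mx by age: 0, 0.882, 0.429, 0.352, 0.117, 0.06, 0.024, 0.008, 0
R0 = Σ lx·mx = 1.872 → 1.87

1.87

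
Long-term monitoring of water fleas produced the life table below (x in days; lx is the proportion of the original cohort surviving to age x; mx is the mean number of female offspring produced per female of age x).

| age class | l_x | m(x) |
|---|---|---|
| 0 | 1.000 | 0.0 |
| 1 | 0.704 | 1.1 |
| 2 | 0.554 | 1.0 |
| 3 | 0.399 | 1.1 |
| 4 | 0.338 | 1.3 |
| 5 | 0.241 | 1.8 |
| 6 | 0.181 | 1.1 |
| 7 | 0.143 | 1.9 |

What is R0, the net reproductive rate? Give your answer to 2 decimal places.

lx·mx by age: 0, 0.7744, 0.554, 0.4389, 0.4394, 0.4338, 0.1991, 0.2717
R0 = Σ lx·mx = 3.1113 → 3.11

3.11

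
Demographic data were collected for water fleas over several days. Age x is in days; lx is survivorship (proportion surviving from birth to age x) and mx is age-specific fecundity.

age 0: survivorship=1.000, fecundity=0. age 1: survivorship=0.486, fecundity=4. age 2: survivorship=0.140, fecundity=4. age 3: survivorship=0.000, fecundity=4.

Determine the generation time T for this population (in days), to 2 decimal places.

lx·mx: 0, 1.944, 0.56, 0 → R0 = 2.504
x·lx·mx: 0, 1.944, 1.12, 0 → Σ = 3.064
T = 3.064 / 2.504 = 1.223642… → 1.22

1.22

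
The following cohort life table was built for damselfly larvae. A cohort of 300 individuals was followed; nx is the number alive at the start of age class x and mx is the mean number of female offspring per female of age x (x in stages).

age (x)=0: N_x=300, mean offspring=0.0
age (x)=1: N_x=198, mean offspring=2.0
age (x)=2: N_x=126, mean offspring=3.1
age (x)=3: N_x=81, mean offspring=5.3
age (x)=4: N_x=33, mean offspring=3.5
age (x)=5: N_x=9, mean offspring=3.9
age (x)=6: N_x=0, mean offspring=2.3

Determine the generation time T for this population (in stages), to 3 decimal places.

2.270

lx = nx/n0 = nx/300: 1, 0.66, 0.42, 0.27, 0.11, 0.03, 0
lx·mx: 0, 1.32, 1.302, 1.431, 0.385, 0.117, 0 → R0 = 4.555
x·lx·mx: 0, 1.32, 2.604, 4.293, 1.54, 0.585, 0 → Σ = 10.342
T = 10.342 / 4.555 = 2.270472… → 2.270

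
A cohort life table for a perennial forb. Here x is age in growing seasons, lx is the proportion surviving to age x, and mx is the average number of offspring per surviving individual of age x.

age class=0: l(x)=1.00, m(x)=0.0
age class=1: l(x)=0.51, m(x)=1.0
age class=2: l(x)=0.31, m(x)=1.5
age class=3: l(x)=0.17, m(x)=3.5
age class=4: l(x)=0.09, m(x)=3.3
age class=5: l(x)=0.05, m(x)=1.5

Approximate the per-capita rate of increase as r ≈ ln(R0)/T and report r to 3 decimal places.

0.269

R0 = Σ lx·mx = 0 + 0.51 + 0.465 + 0.595 + 0.297 + 0.075 = 1.942
Σ x·lx·mx = 4.788; T = 4.788/1.942 = 2.4655…
r ≈ ln(R0)/T = ln(1.942)/2.4655… = 0.2692… → 0.269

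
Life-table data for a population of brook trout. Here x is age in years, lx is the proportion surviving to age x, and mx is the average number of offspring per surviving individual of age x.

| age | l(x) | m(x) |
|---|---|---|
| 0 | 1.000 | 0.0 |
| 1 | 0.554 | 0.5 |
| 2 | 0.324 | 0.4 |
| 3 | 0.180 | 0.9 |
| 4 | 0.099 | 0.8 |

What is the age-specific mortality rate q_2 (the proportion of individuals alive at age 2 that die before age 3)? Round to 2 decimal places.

q_2 = (l_2 − l_3) / l_2 = (0.324 − 0.18) / 0.324
     = 0.144 / 0.324 = 0.444444… → 0.44

0.44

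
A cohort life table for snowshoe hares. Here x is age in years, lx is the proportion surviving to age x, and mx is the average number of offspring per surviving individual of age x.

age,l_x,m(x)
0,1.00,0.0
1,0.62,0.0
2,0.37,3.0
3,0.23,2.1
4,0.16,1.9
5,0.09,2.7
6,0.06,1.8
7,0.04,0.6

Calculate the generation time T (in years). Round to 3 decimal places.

3.044

lx·mx: 0, 0, 1.11, 0.483, 0.304, 0.243, 0.108, 0.024 → R0 = 2.272
x·lx·mx: 0, 0, 2.22, 1.449, 1.216, 1.215, 0.648, 0.168 → Σ = 6.916
T = 6.916 / 2.272 = 3.044014… → 3.044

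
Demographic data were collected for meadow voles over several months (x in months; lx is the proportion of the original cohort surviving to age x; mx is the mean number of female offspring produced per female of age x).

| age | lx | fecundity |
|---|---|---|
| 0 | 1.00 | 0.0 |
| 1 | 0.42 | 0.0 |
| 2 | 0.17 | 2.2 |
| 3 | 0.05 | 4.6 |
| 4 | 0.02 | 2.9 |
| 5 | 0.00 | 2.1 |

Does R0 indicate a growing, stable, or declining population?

R0 = Σ lx·mx = 0 + 0 + 0.374 + 0.23 + 0.058 + 0 = 0.662
R0 < 1, so the population is declining.

declining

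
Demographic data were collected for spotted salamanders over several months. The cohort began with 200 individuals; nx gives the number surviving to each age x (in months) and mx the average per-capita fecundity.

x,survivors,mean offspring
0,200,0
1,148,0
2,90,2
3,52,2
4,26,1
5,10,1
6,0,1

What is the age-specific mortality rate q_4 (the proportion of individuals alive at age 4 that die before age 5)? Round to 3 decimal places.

lx = nx/n0 = nx/200: 1, 0.74, 0.45, 0.26, 0.13, 0.05, 0
q_4 = (l_4 − l_5) / l_4 = (0.13 − 0.05) / 0.13
     = 0.08 / 0.13 = 0.615385… → 0.615

0.615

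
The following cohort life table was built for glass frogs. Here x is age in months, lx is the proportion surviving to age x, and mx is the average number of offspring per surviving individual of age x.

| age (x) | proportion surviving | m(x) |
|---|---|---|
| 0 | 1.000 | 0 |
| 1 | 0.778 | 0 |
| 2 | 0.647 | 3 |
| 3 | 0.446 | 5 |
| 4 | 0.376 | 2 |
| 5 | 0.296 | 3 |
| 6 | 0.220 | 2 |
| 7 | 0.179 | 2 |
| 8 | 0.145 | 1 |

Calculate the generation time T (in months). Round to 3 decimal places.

3.602

lx·mx: 0, 0, 1.941, 2.23, 0.752, 0.888, 0.44, 0.358, 0.145 → R0 = 6.754
x·lx·mx: 0, 0, 3.882, 6.69, 3.008, 4.44, 2.64, 2.506, 1.16 → Σ = 24.326
T = 24.326 / 6.754 = 3.601718… → 3.602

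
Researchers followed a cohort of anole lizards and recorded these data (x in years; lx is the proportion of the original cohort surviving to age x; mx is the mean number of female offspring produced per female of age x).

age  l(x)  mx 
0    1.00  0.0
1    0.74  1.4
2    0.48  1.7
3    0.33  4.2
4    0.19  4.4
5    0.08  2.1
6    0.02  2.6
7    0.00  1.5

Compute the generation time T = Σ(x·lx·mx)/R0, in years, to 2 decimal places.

lx·mx: 0, 1.036, 0.816, 1.386, 0.836, 0.168, 0.052, 0 → R0 = 4.294
x·lx·mx: 0, 1.036, 1.632, 4.158, 3.344, 0.84, 0.312, 0 → Σ = 11.322
T = 11.322 / 4.294 = 2.636702… → 2.64

2.64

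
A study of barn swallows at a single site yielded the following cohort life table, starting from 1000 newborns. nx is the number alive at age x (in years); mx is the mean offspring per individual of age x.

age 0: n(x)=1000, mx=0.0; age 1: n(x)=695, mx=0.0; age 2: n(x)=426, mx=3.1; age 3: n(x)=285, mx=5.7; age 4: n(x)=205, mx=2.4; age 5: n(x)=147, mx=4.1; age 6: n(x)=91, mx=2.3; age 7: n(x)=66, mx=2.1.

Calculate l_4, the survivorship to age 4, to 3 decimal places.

0.205

l_4 = n_4/n_0 = 205/1000 = 0.205 → 0.205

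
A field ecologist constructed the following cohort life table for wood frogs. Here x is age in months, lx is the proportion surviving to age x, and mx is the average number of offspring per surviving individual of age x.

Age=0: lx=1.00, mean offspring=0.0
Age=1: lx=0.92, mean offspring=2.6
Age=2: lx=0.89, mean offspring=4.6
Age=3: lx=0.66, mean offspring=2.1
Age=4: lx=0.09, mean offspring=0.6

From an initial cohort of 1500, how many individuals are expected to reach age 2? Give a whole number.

Expected survivors = N0 · l_2 = 1500 × 0.89 = 1335 → 1335

1335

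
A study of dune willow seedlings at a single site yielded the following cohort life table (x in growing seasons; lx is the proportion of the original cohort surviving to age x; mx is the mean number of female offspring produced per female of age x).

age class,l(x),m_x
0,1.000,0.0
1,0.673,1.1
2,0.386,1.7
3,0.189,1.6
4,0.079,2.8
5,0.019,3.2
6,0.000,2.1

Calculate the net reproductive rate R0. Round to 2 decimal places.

lx·mx by age: 0, 0.7403, 0.6562, 0.3024, 0.2212, 0.0608, 0
R0 = Σ lx·mx = 1.9809 → 1.98

1.98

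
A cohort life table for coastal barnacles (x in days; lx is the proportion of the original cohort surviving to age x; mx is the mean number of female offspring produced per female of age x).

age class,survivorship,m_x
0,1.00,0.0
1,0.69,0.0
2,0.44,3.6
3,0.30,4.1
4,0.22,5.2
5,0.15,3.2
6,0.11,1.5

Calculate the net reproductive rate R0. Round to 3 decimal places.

4.603

lx·mx by age: 0, 0, 1.584, 1.23, 1.144, 0.48, 0.165
R0 = Σ lx·mx = 4.603 → 4.603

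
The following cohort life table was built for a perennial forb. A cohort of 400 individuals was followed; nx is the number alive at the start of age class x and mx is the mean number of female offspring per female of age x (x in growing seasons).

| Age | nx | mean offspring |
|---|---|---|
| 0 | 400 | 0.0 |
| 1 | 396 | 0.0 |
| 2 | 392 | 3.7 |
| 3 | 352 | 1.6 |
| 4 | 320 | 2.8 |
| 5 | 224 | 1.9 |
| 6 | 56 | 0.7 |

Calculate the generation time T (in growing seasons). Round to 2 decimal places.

3.12

lx = nx/n0 = nx/400: 1, 0.99, 0.98, 0.88, 0.8, 0.56, 0.14
lx·mx: 0, 0, 3.626, 1.408, 2.24, 1.064, 0.098 → R0 = 8.436
x·lx·mx: 0, 0, 7.252, 4.224, 8.96, 5.32, 0.588 → Σ = 26.344
T = 26.344 / 8.436 = 3.122807… → 3.12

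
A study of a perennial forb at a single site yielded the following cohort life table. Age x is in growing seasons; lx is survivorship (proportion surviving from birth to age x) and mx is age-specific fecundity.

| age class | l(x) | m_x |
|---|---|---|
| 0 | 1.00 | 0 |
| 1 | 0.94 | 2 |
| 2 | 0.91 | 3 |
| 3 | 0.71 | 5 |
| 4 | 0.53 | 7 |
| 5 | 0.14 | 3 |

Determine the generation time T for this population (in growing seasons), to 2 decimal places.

2.84

lx·mx: 0, 1.88, 2.73, 3.55, 3.71, 0.42 → R0 = 12.29
x·lx·mx: 0, 1.88, 5.46, 10.65, 14.84, 2.1 → Σ = 34.93
T = 34.93 / 12.29 = 2.842148… → 2.84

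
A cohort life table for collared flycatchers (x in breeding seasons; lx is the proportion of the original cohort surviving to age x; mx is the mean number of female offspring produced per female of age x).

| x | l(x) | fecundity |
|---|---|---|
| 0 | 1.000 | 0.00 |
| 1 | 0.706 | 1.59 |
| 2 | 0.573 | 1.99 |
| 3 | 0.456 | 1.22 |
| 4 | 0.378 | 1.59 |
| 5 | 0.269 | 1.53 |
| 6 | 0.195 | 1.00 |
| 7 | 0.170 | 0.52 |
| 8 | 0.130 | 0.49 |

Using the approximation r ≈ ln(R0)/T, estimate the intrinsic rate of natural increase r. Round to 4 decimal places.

R0 = Σ lx·mx = 0 + 1.12254 + 1.14027 + 0.55632 + 0.60102 + 0.41157 + 0.195 + 0.0884 + 0.0637 = 4.17882
Σ x·lx·mx = 11.83237; T = 11.83237/4.17882 = 2.83151…
r ≈ ln(R0)/T = ln(4.17882)/2.83151… = 0.505041… → 0.5050

0.5050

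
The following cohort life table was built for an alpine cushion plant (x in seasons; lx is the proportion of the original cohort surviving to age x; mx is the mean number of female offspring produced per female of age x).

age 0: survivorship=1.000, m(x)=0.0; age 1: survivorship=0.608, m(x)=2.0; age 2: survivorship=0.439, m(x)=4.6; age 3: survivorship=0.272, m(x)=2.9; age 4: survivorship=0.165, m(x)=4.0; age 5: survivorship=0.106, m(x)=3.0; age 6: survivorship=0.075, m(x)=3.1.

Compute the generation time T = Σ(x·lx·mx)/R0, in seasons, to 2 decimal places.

lx·mx: 0, 1.216, 2.0194, 0.7888, 0.66, 0.318, 0.2325 → R0 = 5.2347
x·lx·mx: 0, 1.216, 4.0388, 2.3664, 2.64, 1.59, 1.395 → Σ = 13.2462
T = 13.2462 / 5.2347 = 2.53046… → 2.53

2.53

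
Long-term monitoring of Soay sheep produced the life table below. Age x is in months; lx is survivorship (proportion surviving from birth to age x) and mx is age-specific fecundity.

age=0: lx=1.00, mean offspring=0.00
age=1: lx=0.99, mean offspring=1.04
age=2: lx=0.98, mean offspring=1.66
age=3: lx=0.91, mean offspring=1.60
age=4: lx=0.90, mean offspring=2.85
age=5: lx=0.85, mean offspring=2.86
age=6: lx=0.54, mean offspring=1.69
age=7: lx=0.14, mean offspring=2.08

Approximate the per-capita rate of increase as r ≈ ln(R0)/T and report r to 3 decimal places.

R0 = Σ lx·mx = 0 + 1.0296 + 1.6268 + 1.456 + 2.565 + 2.431 + 0.9126 + 0.2912 = 10.3122
Σ x·lx·mx = 38.5802; T = 38.5802/10.3122 = 3.74122…
r ≈ ln(R0)/T = ln(10.3122)/3.74122… = 0.62368… → 0.624

0.624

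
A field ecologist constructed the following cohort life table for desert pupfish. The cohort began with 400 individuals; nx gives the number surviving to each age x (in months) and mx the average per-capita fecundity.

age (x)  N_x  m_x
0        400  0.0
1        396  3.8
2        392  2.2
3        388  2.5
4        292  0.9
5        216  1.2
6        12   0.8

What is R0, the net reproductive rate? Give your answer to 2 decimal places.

9.67

lx = nx/n0 = nx/400: 1, 0.99, 0.98, 0.97, 0.73, 0.54, 0.03
lx·mx by age: 0, 3.762, 2.156, 2.425, 0.657, 0.648, 0.024
R0 = Σ lx·mx = 9.672 → 9.67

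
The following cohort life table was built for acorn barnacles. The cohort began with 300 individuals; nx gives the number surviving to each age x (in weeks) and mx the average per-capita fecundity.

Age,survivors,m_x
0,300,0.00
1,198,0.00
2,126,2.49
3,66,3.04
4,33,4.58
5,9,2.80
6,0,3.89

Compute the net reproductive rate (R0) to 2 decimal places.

2.30

lx = nx/n0 = nx/300: 1, 0.66, 0.42, 0.22, 0.11, 0.03, 0
lx·mx by age: 0, 0, 1.0458, 0.6688, 0.5038, 0.084, 0
R0 = Σ lx·mx = 2.3024 → 2.30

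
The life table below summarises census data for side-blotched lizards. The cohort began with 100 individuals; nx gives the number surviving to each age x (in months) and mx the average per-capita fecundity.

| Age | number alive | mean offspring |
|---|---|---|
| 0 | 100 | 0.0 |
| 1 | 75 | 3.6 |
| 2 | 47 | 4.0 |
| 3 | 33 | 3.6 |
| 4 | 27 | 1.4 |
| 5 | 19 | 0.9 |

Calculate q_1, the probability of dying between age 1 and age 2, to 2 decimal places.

lx = nx/n0 = nx/100: 1, 0.75, 0.47, 0.33, 0.27, 0.19
q_1 = (l_1 − l_2) / l_1 = (0.75 − 0.47) / 0.75
     = 0.28 / 0.75 = 0.373333… → 0.37

0.37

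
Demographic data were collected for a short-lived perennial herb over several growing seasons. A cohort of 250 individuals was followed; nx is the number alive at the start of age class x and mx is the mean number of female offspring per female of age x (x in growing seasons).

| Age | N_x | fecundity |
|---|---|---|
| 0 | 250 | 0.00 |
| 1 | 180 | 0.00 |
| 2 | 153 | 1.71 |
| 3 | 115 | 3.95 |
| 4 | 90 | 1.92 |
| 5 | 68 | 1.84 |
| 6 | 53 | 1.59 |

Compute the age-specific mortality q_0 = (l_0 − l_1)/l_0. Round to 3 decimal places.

lx = nx/n0 = nx/250: 1, 0.72, 0.612, 0.46, 0.36, 0.272, 0.212
q_0 = (l_0 − l_1) / l_0 = (1 − 0.72) / 1
     = 0.28 / 1 = 0.28 → 0.280

0.280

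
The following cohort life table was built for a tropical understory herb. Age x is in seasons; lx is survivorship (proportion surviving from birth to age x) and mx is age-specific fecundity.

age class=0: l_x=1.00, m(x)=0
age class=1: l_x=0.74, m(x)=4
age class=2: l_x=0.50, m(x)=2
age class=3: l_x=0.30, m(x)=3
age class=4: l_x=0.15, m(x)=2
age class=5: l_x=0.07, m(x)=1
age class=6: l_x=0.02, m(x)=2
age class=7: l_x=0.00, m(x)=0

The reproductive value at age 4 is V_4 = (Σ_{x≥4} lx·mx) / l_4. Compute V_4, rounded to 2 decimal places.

lx·mx for x ≥ 4: 0.3, 0.07, 0.04, 0 → sum = 0.41
V_4 = 0.41 / l_4 = 0.41 / 0.15 = 2.733333… → 2.73

2.73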